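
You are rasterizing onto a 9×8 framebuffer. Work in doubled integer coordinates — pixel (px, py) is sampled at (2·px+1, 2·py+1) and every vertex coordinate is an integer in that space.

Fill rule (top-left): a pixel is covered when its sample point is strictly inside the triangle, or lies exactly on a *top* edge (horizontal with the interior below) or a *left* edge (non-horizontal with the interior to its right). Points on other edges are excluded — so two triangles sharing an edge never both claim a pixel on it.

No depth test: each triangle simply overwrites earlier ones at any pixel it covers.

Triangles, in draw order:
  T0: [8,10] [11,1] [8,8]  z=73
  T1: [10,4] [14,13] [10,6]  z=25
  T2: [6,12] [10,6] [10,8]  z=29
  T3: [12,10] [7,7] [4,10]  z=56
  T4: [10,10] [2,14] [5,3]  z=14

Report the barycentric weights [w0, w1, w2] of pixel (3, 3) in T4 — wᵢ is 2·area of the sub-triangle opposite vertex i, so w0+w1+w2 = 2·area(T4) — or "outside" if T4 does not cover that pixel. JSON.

T0:
  2·area = 6  (B↔C swapped to make it positive)
  edge (8, 10)→(8, 8): d=(0,-2) top-left  bias=+0
  edge (8, 8)→(11, 1): d=(3,-7) top-left  bias=+0
  edge (11, 1)→(8, 10): d=(-3,9) right/bottom  bias=-1
    (5,0)@(11, 1): e=[6,0,0] → ·  [on edge]
    (4,3)@(9, 7): e=[2,4,0] → ·  [on edge]
    (3,6)@(7, 13): e=[-2,8,0] → ·  [on edge]
    (2,7)@(5, 15): e=[-6,0,12] → ·  [on edge]
  covered (0 px):
    · · · · · · · · ·
    · · · · · · · · ·
    · · · · · · · · ·
    · · · · · · · · ·
    · · · · · · · · ·
    · · · · · · · · ·
    · · · · · · · · ·
    · · · · · · · · ·
T1:
  2·area = 8
  edge (10, 4)→(14, 13): d=(4,9) right/bottom  bias=-1
  edge (14, 13)→(10, 6): d=(-4,-7) top-left  bias=+0
  edge (10, 6)→(10, 4): d=(0,-2) top-left  bias=+0
    (5,3)@(11, 7): e=[3,3,2] → #
    (6,3)@(13, 7): e=[-15,17,6] → ·
    (5,4)@(11, 9): e=[11,-5,2] → ·
    (6,5)@(13, 11): e=[1,1,6] → #
    (7,5)@(15, 11): e=[-17,15,10] → ·
    (6,6)@(13, 13): e=[9,-7,6] → ·
  covered (2 px):
    · · · · · · · · ·
    · · · · · · · · ·
    · · · · · · · · ·
    · · · · · # · · ·
    · · · · · · · · ·
    · · · · · · # · ·
    · · · · · · · · ·
    · · · · · · · · ·
T2:
  2·area = 8
  edge (6, 12)→(10, 6): d=(4,-6) top-left  bias=+0
  edge (10, 6)→(10, 8): d=(0,2) right/bottom  bias=-1
  edge (10, 8)→(6, 12): d=(-4,4) right/bottom  bias=-1
    (8,0)@(17, 1): e=[22,-14,0] → ·  [on edge]
    (7,1)@(15, 3): e=[18,-10,0] → ·  [on edge]
    (6,2)@(13, 5): e=[14,-6,0] → ·  [on edge]
    (5,3)@(11, 7): e=[10,-2,0] → ·  [on edge]
    (4,4)@(9, 9): e=[6,2,0] → ·  [on edge]
    (3,5)@(7, 11): e=[2,6,0] → ·  [on edge]
    (2,6)@(5, 13): e=[-2,10,0] → ·  [on edge]
    (1,7)@(3, 15): e=[-6,14,0] → ·  [on edge]
  covered (0 px):
    · · · · · · · · ·
    · · · · · · · · ·
    · · · · · · · · ·
    · · · · · · · · ·
    · · · · · · · · ·
    · · · · · · · · ·
    · · · · · · · · ·
    · · · · · · · · ·
T3:
  2·area = 24  (B↔C swapped to make it positive)
  edge (12, 10)→(4, 10): d=(-8,0) right/bottom  bias=-1
  edge (4, 10)→(7, 7): d=(3,-3) top-left  bias=+0
  edge (7, 7)→(12, 10): d=(5,3) right/bottom  bias=-1
    (6,0)@(13, 1): e=[72,0,-48] → ·  [on edge]
    (5,1)@(11, 3): e=[56,0,-32] → ·  [on edge]
    (4,2)@(9, 5): e=[40,0,-16] → ·  [on edge]
    (3,3)@(7, 7): e=[24,0,0] → ·  [on edge]
    (2,4)@(5, 9): e=[8,0,16] → #  [on edge]
    (3,4)@(7, 9): e=[8,6,10] → #
    (4,4)@(9, 9): e=[8,12,4] → #
    (5,4)@(11, 9): e=[8,18,-2] → ·
    (1,5)@(3, 11): e=[-8,0,32] → ·  [on edge]
    (2,5)@(5, 11): e=[-8,6,26] → ·
    (3,5)@(7, 11): e=[-8,12,20] → ·
    (4,5)@(9, 11): e=[-8,18,14] → ·
    (0,6)@(1, 13): e=[-24,0,48] → ·  [on edge]
    (8,6)@(17, 13): e=[-24,48,0] → ·  [on edge]
  covered (3 px):
    · · · · · · · · ·
    · · · · · · · · ·
    · · · · · · · · ·
    · · · · · · · · ·
    · · # # # · · · ·
    · · · · · · · · ·
    · · · · · · · · ·
    · · · · · · · · ·
T4:
  2·area = 76
  edge (10, 10)→(2, 14): d=(-8,4) right/bottom  bias=-1
  edge (2, 14)→(5, 3): d=(3,-11) top-left  bias=+0
  edge (5, 3)→(10, 10): d=(5,7) right/bottom  bias=-1
    (2,1)@(5, 3): e=[76,0,0] → ·  [on edge]
    (2,2)@(5, 5): e=[60,6,10] → #
    (3,2)@(7, 5): e=[52,28,-4] → ·
    (2,3)@(5, 7): e=[44,12,20] → #
    (3,3)@(7, 7): e=[36,34,6] → #
    (4,3)@(9, 7): e=[28,56,-8] → ·
    (2,4)@(5, 9): e=[28,18,30] → #
    (4,4)@(9, 9): e=[12,62,2] → #
    (5,4)@(11, 9): e=[4,84,-12] → ·
    (1,5)@(3, 11): e=[20,2,54] → #
    (4,5)@(9, 11): e=[-4,68,12] → ·
    (1,6)@(3, 13): e=[4,8,64] → #
  covered (10 px):
    · · · · · · · · ·
    · · · · · · · · ·
    · · # · · · · · ·
    · · # # · · · · ·
    · · # # # · · · ·
    · # # # · · · · ·
    · # · · · · · · ·
    · · · · · · · · ·

Answer: [34,6,36]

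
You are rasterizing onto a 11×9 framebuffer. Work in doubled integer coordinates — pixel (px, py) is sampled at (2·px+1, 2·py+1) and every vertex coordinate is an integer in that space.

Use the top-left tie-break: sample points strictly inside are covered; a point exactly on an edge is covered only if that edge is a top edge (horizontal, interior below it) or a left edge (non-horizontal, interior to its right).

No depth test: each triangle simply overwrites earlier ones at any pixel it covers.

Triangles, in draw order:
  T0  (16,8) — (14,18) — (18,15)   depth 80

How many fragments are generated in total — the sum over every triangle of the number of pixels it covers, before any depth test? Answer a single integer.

T0:
  2·area = 34  (B↔C swapped to make it positive)
  edge (16, 8)→(18, 15): d=(2,7) right/bottom  bias=-1
  edge (18, 15)→(14, 18): d=(-4,3) right/bottom  bias=-1
  edge (14, 18)→(16, 8): d=(2,-10) top-left  bias=+0
    (8,1)@(17, 3): e=[-17,51,0] → ·  [on edge]
    (7,6)@(15, 13): e=[17,17,0] → #  [on edge]
    (8,6)@(17, 13): e=[3,11,20] → #
    (9,6)@(19, 13): e=[-11,5,40] → ·
    (7,7)@(15, 15): e=[21,9,4] → #
    (9,7)@(19, 15): e=[-7,-3,44] → ·
    (7,8)@(15, 17): e=[25,1,8] → #
    (8,8)@(17, 17): e=[11,-5,28] → ·
  covered (5 px):
    · · · · · · · · · · ·
    · · · · · · · · · · ·
    · · · · · · · · · · ·
    · · · · · · · · · · ·
    · · · · · · · · · · ·
    · · · · · · · · · · ·
    · · · · · · · # # · ·
    · · · · · · · # # · ·
    · · · · · · · # · · ·

Final: 5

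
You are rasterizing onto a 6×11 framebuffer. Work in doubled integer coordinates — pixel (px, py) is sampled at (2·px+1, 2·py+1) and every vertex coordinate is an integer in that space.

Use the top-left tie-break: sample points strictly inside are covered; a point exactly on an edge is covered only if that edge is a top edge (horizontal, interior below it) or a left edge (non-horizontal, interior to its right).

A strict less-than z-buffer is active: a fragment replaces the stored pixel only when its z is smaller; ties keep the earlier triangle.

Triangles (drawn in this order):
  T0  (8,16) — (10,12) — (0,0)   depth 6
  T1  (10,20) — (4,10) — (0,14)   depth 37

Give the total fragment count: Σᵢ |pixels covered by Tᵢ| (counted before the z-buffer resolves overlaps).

T0:
  2·area = 64  (B↔C swapped to make it positive)
  edge (8, 16)→(0, 0): d=(-8,-16) top-left  bias=+0
  edge (0, 0)→(10, 12): d=(10,12) right/bottom  bias=-1
  edge (10, 12)→(8, 16): d=(-2,4) right/bottom  bias=-1
    (1,2)@(3, 5): e=[8,14,42] → #
    (2,2)@(5, 5): e=[40,-10,34] → ·
    (1,3)@(3, 7): e=[-8,34,38] → ·
    (2,3)@(5, 7): e=[24,10,30] → #
    (3,3)@(7, 7): e=[56,-14,22] → ·
    (2,4)@(5, 9): e=[8,30,26] → #
    (3,4)@(7, 9): e=[40,6,18] → #
    (4,4)@(9, 9): e=[72,-18,10] → ·
    (2,5)@(5, 11): e=[-8,50,22] → ·
    (3,5)@(7, 11): e=[24,26,14] → #
    (4,5)@(9, 11): e=[56,2,6] → #
    (5,5)@(11, 11): e=[88,-22,-2] → ·
  covered (8 px):
    · · · · · ·
    · · · · · ·
    · # · · · ·
    · · # · · ·
    · · # # · ·
    · · · # # ·
    · · · # # ·
    · · · · · ·
    · · · · · ·
    · · · · · ·
    · · · · · ·
T1:
  2·area = 64  (B↔C swapped to make it positive)
  edge (10, 20)→(0, 14): d=(-10,-6) top-left  bias=+0
  edge (0, 14)→(4, 10): d=(4,-4) top-left  bias=+0
  edge (4, 10)→(10, 20): d=(6,10) right/bottom  bias=-1
    (5,1)@(11, 3): e=[176,0,-112] → ·  [on edge]
    (0,2)@(1, 5): e=[96,-32,0] → ·  [on edge]
    (4,2)@(9, 5): e=[144,0,-80] → ·  [on edge]
    (3,3)@(7, 7): e=[112,0,-48] → ·  [on edge]
    (2,4)@(5, 9): e=[80,0,-16] → ·  [on edge]
    (1,5)@(3, 11): e=[48,0,16] → #  [on edge]
    (2,5)@(5, 11): e=[60,8,-4] → ·
    (0,6)@(1, 13): e=[16,0,48] → #  [on edge]
    (2,6)@(5, 13): e=[40,16,8] → #
    (3,6)@(7, 13): e=[52,24,-12] → ·
    (0,7)@(1, 15): e=[-4,8,60] → ·
    (1,7)@(3, 15): e=[8,16,40] → #
    (3,7)@(7, 15): e=[32,32,0] → ·  [on edge]
    (2,8)@(5, 17): e=[0,32,32] → #  [on edge]
  covered (9 px):
    · · · · · ·
    · · · · · ·
    · · · · · ·
    · · · · · ·
    · · · · · ·
    · # · · · ·
    # # # · · ·
    · # # · · ·
    · · # # · ·
    · · · · # ·
    · · · · · ·

Answer: 17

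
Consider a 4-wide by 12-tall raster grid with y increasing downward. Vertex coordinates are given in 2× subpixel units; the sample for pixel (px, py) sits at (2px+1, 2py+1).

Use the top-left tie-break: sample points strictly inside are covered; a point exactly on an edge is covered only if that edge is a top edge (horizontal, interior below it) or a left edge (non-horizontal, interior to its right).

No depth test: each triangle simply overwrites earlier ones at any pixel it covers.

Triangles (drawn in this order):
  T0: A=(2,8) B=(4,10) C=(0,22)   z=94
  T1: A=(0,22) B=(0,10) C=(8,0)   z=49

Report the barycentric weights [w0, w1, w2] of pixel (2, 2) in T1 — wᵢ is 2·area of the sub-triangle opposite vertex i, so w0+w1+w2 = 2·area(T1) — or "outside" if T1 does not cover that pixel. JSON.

T0:
  2·area = 32
  edge (2, 8)→(4, 10): d=(2,2) right/bottom  bias=-1
  edge (4, 10)→(0, 22): d=(-4,12) right/bottom  bias=-1
  edge (0, 22)→(2, 8): d=(2,-14) top-left  bias=+0
    (1,0)@(3, 1): e=[-16,48,0] → ·  [on edge]
    (3,0)@(7, 1): e=[-24,0,56] → ·  [on edge]
    (0,3)@(1, 7): e=[0,48,-16] → ·  [on edge]
    (2,3)@(5, 7): e=[-8,0,40] → ·  [on edge]
    (1,4)@(3, 9): e=[0,16,16] → ·  [on edge]
    (1,5)@(3, 11): e=[4,8,20] → █
    (2,5)@(5, 11): e=[0,-16,48] → ·  [on edge]
    (1,6)@(3, 13): e=[8,0,24] → ·  [on edge]
    (3,6)@(7, 13): e=[0,-48,80] → ·  [on edge]
    (0,7)@(1, 15): e=[16,16,0] → █  [on edge]
    (1,7)@(3, 15): e=[12,-8,28] → ·
    (0,8)@(1, 17): e=[20,8,4] → █
    (0,9)@(1, 19): e=[24,0,8] → ·  [on edge]
  covered (3 px):
    · · · ·
    · · · ·
    · · · ·
    · · · ·
    · · · ·
    · █ · ·
    · · · ·
    █ · · ·
    █ · · ·
    · · · ·
    · · · ·
    · · · ·
T1:
  2·area = 96
  edge (0, 22)→(0, 10): d=(0,-12) top-left  bias=+0
  edge (0, 10)→(8, 0): d=(8,-10) top-left  bias=+0
  edge (8, 0)→(0, 22): d=(-8,22) right/bottom  bias=-1
    (2,2)@(5, 5): e=[60,10,26] → █
    (3,2)@(7, 5): e=[84,30,-18] → ·
    (1,3)@(3, 7): e=[36,6,54] → █
    (3,3)@(7, 7): e=[84,46,-34] → ·
    (0,4)@(1, 9): e=[12,2,82] → █
    (2,4)@(5, 9): e=[60,42,-6] → ·
    (0,5)@(1, 11): e=[12,18,66] → █
    (2,5)@(5, 11): e=[60,58,-22] → ·
    (0,6)@(1, 13): e=[12,34,50] → █
    (2,6)@(5, 13): e=[60,74,-38] → ·
    (0,7)@(1, 15): e=[12,50,34] → █
    (1,7)@(3, 15): e=[36,70,-10] → ·
  covered (12 px):
    · · · ·
    · · · ·
    · · █ ·
    · █ █ ·
    █ █ · ·
    █ █ · ·
    █ █ · ·
    █ · · ·
    █ · · ·
    █ · · ·
    · · · ·
    · · · ·

Result: [10,26,60]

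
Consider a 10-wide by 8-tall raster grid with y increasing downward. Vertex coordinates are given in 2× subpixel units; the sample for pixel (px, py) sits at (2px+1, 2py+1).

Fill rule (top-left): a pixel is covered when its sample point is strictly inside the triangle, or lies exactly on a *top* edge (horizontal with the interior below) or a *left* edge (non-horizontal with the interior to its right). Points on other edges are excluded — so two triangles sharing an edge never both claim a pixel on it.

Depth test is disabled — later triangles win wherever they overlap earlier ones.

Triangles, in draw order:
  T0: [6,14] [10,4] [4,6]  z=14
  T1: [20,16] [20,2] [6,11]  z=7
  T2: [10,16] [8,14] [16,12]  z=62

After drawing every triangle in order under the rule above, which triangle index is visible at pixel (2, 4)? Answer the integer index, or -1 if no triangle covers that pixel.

T0:
  2·area = 52  (B↔C swapped to make it positive)
  edge (6, 14)→(4, 6): d=(-2,-8) top-left  bias=+0
  edge (4, 6)→(10, 4): d=(6,-2) top-left  bias=+0
  edge (10, 4)→(6, 14): d=(-4,10) right/bottom  bias=-1
    (9,0)@(19, 1): e=[130,0,-78] → ·  [on edge]
    (6,1)@(13, 3): e=[78,0,-26] → ·  [on edge]
    (3,2)@(7, 5): e=[26,0,26] → █  [on edge]
    (4,2)@(9, 5): e=[42,4,6] → █
    (5,2)@(11, 5): e=[58,8,-14] → ·
    (0,3)@(1, 7): e=[-26,0,78] → ·  [on edge]
    (2,3)@(5, 7): e=[6,8,38] → █
    (4,3)@(9, 7): e=[38,16,-2] → ·
    (2,4)@(5, 9): e=[2,20,30] → █
    (4,4)@(9, 9): e=[34,28,-10] → ·
    (2,5)@(5, 11): e=[-2,32,22] → ·
    (3,5)@(7, 11): e=[14,36,2] → █
  covered (7 px):
    · · · · · · · · · ·
    · · · · · · · · · ·
    · · · █ █ · · · · ·
    · · █ █ · · · · · ·
    · · █ █ · · · · · ·
    · · · █ · · · · · ·
    · · · · · · · · · ·
    · · · · · · · · · ·
T1:
  2·area = 196  (B↔C swapped to make it positive)
  edge (20, 16)→(6, 11): d=(-14,-5) top-left  bias=+0
  edge (6, 11)→(20, 2): d=(14,-9) top-left  bias=+0
  edge (20, 2)→(20, 16): d=(0,14) right/bottom  bias=-1
    (9,1)@(19, 3): e=[177,5,14] → █
    (8,2)@(17, 5): e=[139,15,42] → █
    (6,3)@(13, 7): e=[91,7,98] → █
    (7,3)@(15, 7): e=[101,25,70] → █
    (5,4)@(11, 9): e=[53,17,126] → █
    (3,5)@(7, 11): e=[5,9,182] → █
    (4,5)@(9, 11): e=[15,27,154] → █
    (3,6)@(7, 13): e=[-23,37,182] → ·
    (4,6)@(9, 13): e=[-13,55,154] → ·
    (5,6)@(11, 13): e=[-3,73,126] → ·
    (6,6)@(13, 13): e=[7,91,98] → █
    (6,7)@(13, 15): e=[-21,119,98] → ·
  covered (24 px):
    · · · · · · · · · ·
    · · · · · · · · · █
    · · · · · · · · █ █
    · · · · · · █ █ █ █
    · · · · · █ █ █ █ █
    · · · █ █ █ █ █ █ █
    · · · · · · █ █ █ █
    · · · · · · · · · █
T2:
  2·area = 20
  edge (10, 16)→(8, 14): d=(-2,-2) top-left  bias=+0
  edge (8, 14)→(16, 12): d=(8,-2) top-left  bias=+0
  edge (16, 12)→(10, 16): d=(-6,4) right/bottom  bias=-1
    (0,3)@(1, 7): e=[0,-70,90] → ·  [on edge]
    (1,4)@(3, 9): e=[0,-50,70] → ·  [on edge]
    (2,5)@(5, 11): e=[0,-30,50] → ·  [on edge]
    (3,6)@(7, 13): e=[0,-10,30] → ·  [on edge]
    (6,6)@(13, 13): e=[12,2,6] → █
    (7,6)@(15, 13): e=[16,6,-2] → ·
    (4,7)@(9, 15): e=[0,10,10] → █  [on edge]
    (5,7)@(11, 15): e=[4,14,2] → █
    (6,7)@(13, 15): e=[8,18,-6] → ·
  covered (3 px):
    · · · · · · · · · ·
    · · · · · · · · · ·
    · · · · · · · · · ·
    · · · · · · · · · ·
    · · · · · · · · · ·
    · · · · · · · · · ·
    · · · · · · █ · · ·
    · · · · █ █ · · · ·

Z-buffer (winner per pixel, '.' = empty):
  . . . . . . . . . .
  . . . . . . . . . 1
  . . . 0 0 . . . 1 1
  . . 0 0 . . 1 1 1 1
  . . 0 0 . 1 1 1 1 1
  . . . 1 1 1 1 1 1 1
  . . . . . . 2 1 1 1
  . . . . 2 2 . . . 1

Final: 0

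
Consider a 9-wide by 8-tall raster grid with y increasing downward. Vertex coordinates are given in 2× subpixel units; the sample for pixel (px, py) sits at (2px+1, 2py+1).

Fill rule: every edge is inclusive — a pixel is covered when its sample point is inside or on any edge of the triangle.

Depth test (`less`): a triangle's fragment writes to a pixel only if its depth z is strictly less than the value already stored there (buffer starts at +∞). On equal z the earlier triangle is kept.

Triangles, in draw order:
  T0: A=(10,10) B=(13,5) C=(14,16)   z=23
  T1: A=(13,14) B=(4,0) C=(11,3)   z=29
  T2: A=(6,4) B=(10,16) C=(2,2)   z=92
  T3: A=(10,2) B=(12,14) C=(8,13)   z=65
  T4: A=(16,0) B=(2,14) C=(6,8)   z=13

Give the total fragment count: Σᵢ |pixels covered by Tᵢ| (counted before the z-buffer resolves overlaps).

T0:
  2·area = 38
  edge (10, 10)→(13, 5): d=(3,-5) inclusive
  edge (13, 5)→(14, 16): d=(1,11) inclusive
  edge (14, 16)→(10, 10): d=(-4,-6) inclusive
    (6,2)@(13, 5): e=[0,0,38] → █  [on edge]
    (7,2)@(15, 5): e=[10,-22,50] → ·
    (6,3)@(13, 7): e=[6,2,30] → █
    (7,3)@(15, 7): e=[16,-20,42] → ·
    (5,4)@(11, 9): e=[2,26,10] → █
    (7,4)@(15, 9): e=[22,-18,34] → ·
    (5,5)@(11, 11): e=[8,28,2] → █
    (7,5)@(15, 11): e=[28,-16,26] → ·
    (5,6)@(11, 13): e=[14,30,-6] → ·
    (6,6)@(13, 13): e=[24,8,6] → █
    (7,6)@(15, 13): e=[34,-14,18] → ·
    (3,7)@(7, 15): e=[0,76,-38] → ·  [on edge]
  covered (7 px):
    · · · · · · · · ·
    · · · · · · · · ·
    · · · · · · █ · ·
    · · · · · · █ · ·
    · · · · · █ █ · ·
    · · · · · █ █ · ·
    · · · · · · █ · ·
    · · · · · · · · ·
T1:
  2·area = 71
  edge (13, 14)→(4, 0): d=(-9,-14) inclusive
  edge (4, 0)→(11, 3): d=(7,3) inclusive
  edge (11, 3)→(13, 14): d=(2,11) inclusive
    (2,0)@(5, 1): e=[5,4,62] → █
    (3,0)@(7, 1): e=[33,-2,40] → ·
    (2,1)@(5, 3): e=[-13,18,66] → ·
    (3,1)@(7, 3): e=[15,12,44] → █
    (4,1)@(9, 3): e=[43,6,22] → █
    (5,1)@(11, 3): e=[71,0,0] → █  [on edge]
    (6,1)@(13, 3): e=[99,-6,-22] → ·
    (3,2)@(7, 5): e=[-3,26,48] → ·
    (4,2)@(9, 5): e=[25,20,26] → █
    (6,2)@(13, 5): e=[81,8,-18] → ·
    (4,3)@(9, 7): e=[7,34,30] → █
    (6,3)@(13, 7): e=[63,22,-14] → ·
  covered (9 px):
    · · █ · · · · · ·
    · · · █ █ █ · · ·
    · · · · █ █ · · ·
    · · · · █ █ · · ·
    · · · · · █ · · ·
    · · · · · · · · ·
    · · · · · · · · ·
    · · · · · · · · ·
T2:
  2·area = 40
  edge (6, 4)→(10, 16): d=(4,12) inclusive
  edge (10, 16)→(2, 2): d=(-8,-14) inclusive
  edge (2, 2)→(6, 4): d=(4,2) inclusive
    (2,0)@(5, 1): e=[0,50,-10] → ·  [on edge]
    (1,1)@(3, 3): e=[32,6,2] → █
    (2,1)@(5, 3): e=[8,34,-2] → ·
    (1,2)@(3, 5): e=[40,-10,10] → ·
    (2,2)@(5, 5): e=[16,18,6] → █
    (3,2)@(7, 5): e=[-8,46,2] → ·
    (2,3)@(5, 7): e=[24,2,14] → █
    (3,3)@(7, 7): e=[0,30,10] → █  [on edge]
    (4,3)@(9, 7): e=[-24,58,6] → ·
    (2,4)@(5, 9): e=[32,-14,22] → ·
    (3,4)@(7, 9): e=[8,14,18] → █
    (4,4)@(9, 9): e=[-16,42,14] → ·
    (4,6)@(9, 13): e=[0,10,30] → █  [on edge]
  covered (6 px):
    · · · · · · · · ·
    · █ · · · · · · ·
    · · █ · · · · · ·
    · · █ █ · · · · ·
    · · · █ · · · · ·
    · · · · · · · · ·
    · · · · █ · · · ·
    · · · · · · · · ·
T3:
  2·area = 46
  edge (10, 2)→(12, 14): d=(2,12) inclusive
  edge (12, 14)→(8, 13): d=(-4,-1) inclusive
  edge (8, 13)→(10, 2): d=(2,-11) inclusive
    (4,4)@(9, 9): e=[26,17,3] → █
    (5,4)@(11, 9): e=[2,19,25] → █
    (6,4)@(13, 9): e=[-22,21,47] → ·
    (4,5)@(9, 11): e=[30,9,7] → █
    (6,5)@(13, 11): e=[-18,13,51] → ·
    (4,6)@(9, 13): e=[34,1,11] → █
    (6,6)@(13, 13): e=[-14,5,55] → ·
    (4,7)@(9, 15): e=[38,-7,15] → ·
    (5,7)@(11, 15): e=[14,-5,37] → ·
  covered (6 px):
    · · · · · · · · ·
    · · · · · · · · ·
    · · · · · · · · ·
    · · · · · · · · ·
    · · · · █ █ · · ·
    · · · · █ █ · · ·
    · · · · █ █ · · ·
    · · · · · · · · ·
T4:
  2·area = 28
  edge (16, 0)→(2, 14): d=(-14,14) inclusive
  edge (2, 14)→(6, 8): d=(4,-6) inclusive
  edge (6, 8)→(16, 0): d=(10,-8) inclusive
    (7,0)@(15, 1): e=[0,26,2] → █  [on edge]
    (8,0)@(17, 1): e=[-28,38,18] → ·
    (6,1)@(13, 3): e=[0,22,6] → █  [on edge]
    (7,1)@(15, 3): e=[-28,34,22] → ·
    (5,2)@(11, 5): e=[0,18,10] → █  [on edge]
    (6,2)@(13, 5): e=[-28,30,26] → ·
    (4,3)@(9, 7): e=[0,14,14] → █  [on edge]
    (5,3)@(11, 7): e=[-28,26,30] → ·
    (3,4)@(7, 9): e=[0,10,18] → █  [on edge]
    (4,4)@(9, 9): e=[-28,22,34] → ·
    (2,5)@(5, 11): e=[0,6,22] → █  [on edge]
    (3,5)@(7, 11): e=[-28,18,38] → ·
    (1,6)@(3, 13): e=[0,2,26] → █  [on edge]
    (0,7)@(1, 15): e=[0,-2,30] → ·  [on edge]
  covered (7 px):
    · · · · · · · █ ·
    · · · · · · █ · ·
    · · · · · █ · · ·
    · · · · █ · · · ·
    · · · █ · · · · ·
    · · █ · · · · · ·
    · █ · · · · · · ·
    · · · · · · · · ·

Result: 35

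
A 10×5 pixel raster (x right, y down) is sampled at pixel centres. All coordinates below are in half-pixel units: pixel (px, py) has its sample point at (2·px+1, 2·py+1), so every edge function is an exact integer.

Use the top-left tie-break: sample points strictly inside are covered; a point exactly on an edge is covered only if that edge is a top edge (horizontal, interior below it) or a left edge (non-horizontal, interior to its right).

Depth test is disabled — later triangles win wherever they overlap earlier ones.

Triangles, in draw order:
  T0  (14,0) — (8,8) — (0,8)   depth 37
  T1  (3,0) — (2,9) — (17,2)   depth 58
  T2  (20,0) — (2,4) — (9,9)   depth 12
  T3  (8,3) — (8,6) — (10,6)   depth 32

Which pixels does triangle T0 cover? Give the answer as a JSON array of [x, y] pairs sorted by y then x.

T0:
  2·area = 64
  edge (14, 0)→(8, 8): d=(-6,8) right/bottom  bias=-1
  edge (8, 8)→(0, 8): d=(-8,0) right/bottom  bias=-1
  edge (0, 8)→(14, 0): d=(14,-8) top-left  bias=+0
    (6,0)@(13, 1): e=[2,56,6] → X
    (7,0)@(15, 1): e=[-14,56,22] → .
    (4,1)@(9, 3): e=[22,40,2] → X
    (5,1)@(11, 3): e=[6,40,18] → X
    (6,1)@(13, 3): e=[-10,40,34] → .
    (3,2)@(7, 5): e=[26,24,14] → X
    (5,2)@(11, 5): e=[-6,24,46] → .
    (1,3)@(3, 7): e=[46,8,10] → X
    (2,3)@(5, 7): e=[30,8,26] → X
    (4,3)@(9, 7): e=[-2,8,58] → .
    (1,4)@(3, 9): e=[34,-8,38] → .
    (2,4)@(5, 9): e=[18,-8,54] → .
  covered (8 px):
    . . . . . . X . . .
    . . . . X X . . . .
    . . . X X . . . . .
    . X X X . . . . . .
    . . . . . . . . . .
T1:
  2·area = 128  (B↔C swapped to make it positive)
  edge (3, 0)→(17, 2): d=(14,2) right/bottom  bias=-1
  edge (17, 2)→(2, 9): d=(-15,7) right/bottom  bias=-1
  edge (2, 9)→(3, 0): d=(1,-9) top-left  bias=+0
    (1,0)@(3, 1): e=[14,113,1] → X
    (2,0)@(5, 1): e=[10,99,19] → X
    (3,0)@(7, 1): e=[6,85,37] → X
    (4,0)@(9, 1): e=[2,71,55] → X
    (5,0)@(11, 1): e=[-2,57,73] → .
    (1,1)@(3, 3): e=[42,83,3] → X
    (5,1)@(11, 3): e=[26,27,75] → X
    (6,1)@(13, 3): e=[22,13,93] → X
    (7,1)@(15, 3): e=[18,-1,111] → .
    (1,2)@(3, 5): e=[70,53,5] → X
    (5,2)@(11, 5): e=[54,-3,77] → .
    (6,2)@(13, 5): e=[50,-17,95] → .
  covered (16 px):
    . X X X X . . . . .
    . X X X X X X . . .
    . X X X X . . . . .
    . X X . . . . . . .
    . . . . . . . . . .
T2:
  2·area = 118  (B↔C swapped to make it positive)
  edge (20, 0)→(9, 9): d=(-11,9) right/bottom  bias=-1
  edge (9, 9)→(2, 4): d=(-7,-5) top-left  bias=+0
  edge (2, 4)→(20, 0): d=(18,-4) top-left  bias=+0
    (8,0)@(17, 1): e=[16,96,6] → X
    (9,0)@(19, 1): e=[-2,106,14] → .
    (3,1)@(7, 3): e=[84,32,2] → X
    (4,1)@(9, 3): e=[66,42,10] → X
    (5,1)@(11, 3): e=[48,52,18] → X
    (6,1)@(13, 3): e=[30,62,26] → X
    (7,1)@(15, 3): e=[12,72,34] → X
    (8,1)@(17, 3): e=[-6,82,42] → .
    (2,2)@(5, 5): e=[80,8,30] → X
    (7,2)@(15, 5): e=[-10,58,70] → .
    (2,3)@(5, 7): e=[58,-6,66] → .
    (3,3)@(7, 7): e=[40,4,74] → X
    (4,4)@(9, 9): e=[0,0,118] → .  [on edge]
  covered (14 px):
    . . . . . . . . X .
    . . . X X X X X . .
    . . X X X X X . . .
    . . . X X X . . . .
    . . . . . . . . . .
T3:
  2·area = 6  (B↔C swapped to make it positive)
  edge (8, 3)→(10, 6): d=(2,3) right/bottom  bias=-1
  edge (10, 6)→(8, 6): d=(-2,0) right/bottom  bias=-1
  edge (8, 6)→(8, 3): d=(0,-3) top-left  bias=+0
    (4,2)@(9, 5): e=[1,2,3] → X
    (5,2)@(11, 5): e=[-5,2,9] → .
    (4,3)@(9, 7): e=[5,-2,3] → .
  covered (1 px):
    . . . . . . . . . .
    . . . . . . . . . .
    . . . . X . . . . .
    . . . . . . . . . .
    . . . . . . . . . .

Answer: [[6,0],[4,1],[5,1],[3,2],[4,2],[1,3],[2,3],[3,3]]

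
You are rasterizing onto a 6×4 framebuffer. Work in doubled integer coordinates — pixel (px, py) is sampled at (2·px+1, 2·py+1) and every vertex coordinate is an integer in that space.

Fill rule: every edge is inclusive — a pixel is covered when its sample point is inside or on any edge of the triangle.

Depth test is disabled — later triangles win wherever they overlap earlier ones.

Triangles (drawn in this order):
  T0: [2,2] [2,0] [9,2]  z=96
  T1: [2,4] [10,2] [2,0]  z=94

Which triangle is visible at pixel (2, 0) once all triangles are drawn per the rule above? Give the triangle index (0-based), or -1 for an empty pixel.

T0:
  2·area = 14
  edge (2, 2)→(2, 0): d=(0,-2) inclusive
  edge (2, 0)→(9, 2): d=(7,2) inclusive
  edge (9, 2)→(2, 2): d=(-7,0) inclusive
    (1,0)@(3, 1): e=[2,5,7] → █
    (2,0)@(5, 1): e=[6,1,7] → █
    (3,0)@(7, 1): e=[10,-3,7] → ·
    (1,1)@(3, 3): e=[2,19,-7] → ·
    (2,1)@(5, 3): e=[6,15,-7] → ·
  covered (2 px):
    · █ █ · · ·
    · · · · · ·
    · · · · · ·
    · · · · · ·
T1:
  2·area = 32  (B↔C swapped to make it positive)
  edge (2, 4)→(2, 0): d=(0,-4) inclusive
  edge (2, 0)→(10, 2): d=(8,2) inclusive
  edge (10, 2)→(2, 4): d=(-8,2) inclusive
    (1,0)@(3, 1): e=[4,6,22] → █
    (2,0)@(5, 1): e=[12,2,18] → █
    (3,0)@(7, 1): e=[20,-2,14] → ·
    (1,1)@(3, 3): e=[4,22,6] → █
    (3,1)@(7, 3): e=[20,14,-2] → ·
    (1,2)@(3, 5): e=[4,38,-10] → ·
    (2,2)@(5, 5): e=[12,34,-14] → ·
  covered (4 px):
    · █ █ · · ·
    · █ █ · · ·
    · · · · · ·
    · · · · · ·

Z-buffer (winner per pixel, '.' = empty):
  . 1 1 . . .
  . 1 1 . . .
  . . . . . .
  . . . . . .

Final: 1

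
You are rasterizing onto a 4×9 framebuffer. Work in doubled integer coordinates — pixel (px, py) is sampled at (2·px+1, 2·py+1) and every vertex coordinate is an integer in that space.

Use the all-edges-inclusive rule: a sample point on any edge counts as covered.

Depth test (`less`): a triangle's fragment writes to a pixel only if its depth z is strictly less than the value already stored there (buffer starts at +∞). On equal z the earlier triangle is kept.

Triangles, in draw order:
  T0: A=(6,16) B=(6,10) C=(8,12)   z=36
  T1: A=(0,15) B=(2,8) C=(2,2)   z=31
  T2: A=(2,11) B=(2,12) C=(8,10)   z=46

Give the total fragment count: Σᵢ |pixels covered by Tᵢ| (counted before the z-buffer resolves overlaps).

T0:
  2·area = 12
  edge (6, 16)→(6, 10): d=(0,-6) inclusive
  edge (6, 10)→(8, 12): d=(2,2) inclusive
  edge (8, 12)→(6, 16): d=(-2,4) inclusive
    (0,2)@(1, 5): e=[-30,0,42] → ·  [on edge]
    (1,3)@(3, 7): e=[-18,0,30] → ·  [on edge]
    (2,4)@(5, 9): e=[-6,0,18] → ·  [on edge]
    (3,5)@(7, 11): e=[6,0,6] → #  [on edge]
    (3,6)@(7, 13): e=[6,4,2] → #
    (3,7)@(7, 15): e=[6,8,-2] → ·
  covered (2 px):
    · · · ·
    · · · ·
    · · · ·
    · · · ·
    · · · ·
    · · · #
    · · · #
    · · · ·
    · · · ·
T1:
  2·area = 12  (B↔C swapped to make it positive)
  edge (0, 15)→(2, 2): d=(2,-13) inclusive
  edge (2, 2)→(2, 8): d=(0,6) inclusive
  edge (2, 8)→(0, 15): d=(-2,7) inclusive
    (0,4)@(1, 9): e=[1,6,5] → #
    (1,4)@(3, 9): e=[27,-6,-9] → ·
    (0,5)@(1, 11): e=[5,6,1] → #
    (1,5)@(3, 11): e=[31,-6,-13] → ·
    (0,6)@(1, 13): e=[9,6,-3] → ·
  covered (2 px):
    · · · ·
    · · · ·
    · · · ·
    · · · ·
    # · · ·
    # · · ·
    · · · ·
    · · · ·
    · · · ·
T2:
  2·area = 6  (B↔C swapped to make it positive)
  edge (2, 11)→(8, 10): d=(6,-1) inclusive
  edge (8, 10)→(2, 12): d=(-6,2) inclusive
  edge (2, 12)→(2, 11): d=(0,-1) inclusive
    (1,5)@(3, 11): e=[1,4,1] → #
    (2,5)@(5, 11): e=[3,0,3] → #  [on edge]
    (3,5)@(7, 11): e=[5,-4,5] → ·
    (1,6)@(3, 13): e=[13,-8,1] → ·
    (2,6)@(5, 13): e=[15,-12,3] → ·
  covered (2 px):
    · · · ·
    · · · ·
    · · · ·
    · · · ·
    · · · ·
    · # # ·
    · · · ·
    · · · ·
    · · · ·

Final: 6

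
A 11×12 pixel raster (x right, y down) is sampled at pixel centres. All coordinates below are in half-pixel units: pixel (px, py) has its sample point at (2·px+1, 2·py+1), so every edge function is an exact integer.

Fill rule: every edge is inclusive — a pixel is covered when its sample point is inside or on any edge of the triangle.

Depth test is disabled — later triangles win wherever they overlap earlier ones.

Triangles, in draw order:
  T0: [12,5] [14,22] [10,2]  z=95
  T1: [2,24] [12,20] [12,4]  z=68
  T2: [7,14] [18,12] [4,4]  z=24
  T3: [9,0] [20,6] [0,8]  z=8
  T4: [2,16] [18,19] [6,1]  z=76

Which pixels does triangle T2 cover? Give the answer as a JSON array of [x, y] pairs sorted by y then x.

T0:
  2·area = 28
  edge (12, 5)→(14, 22): d=(2,17) inclusive
  edge (14, 22)→(10, 2): d=(-4,-20) inclusive
  edge (10, 2)→(12, 5): d=(2,3) inclusive
    (5,2)@(11, 5): e=[17,8,3] → X
    (6,2)@(13, 5): e=[-17,48,-3] → .
    (5,3)@(11, 7): e=[21,0,7] → X  [on edge]
    (6,3)@(13, 7): e=[-13,40,1] → .
    (5,4)@(11, 9): e=[25,-8,11] → .
    (6,7)@(13, 15): e=[3,8,17] → X
    (7,7)@(15, 15): e=[-31,48,11] → .
    (6,8)@(13, 17): e=[7,0,21] → X  [on edge]
    (7,8)@(15, 17): e=[-27,40,15] → .
    (6,9)@(13, 19): e=[11,-8,25] → .
  covered (4 px):
    . . . . . . . . . . .
    . . . . . . . . . . .
    . . . . . X . . . . .
    . . . . . X . . . . .
    . . . . . . . . . . .
    . . . . . . . . . . .
    . . . . . . . . . . .
    . . . . . . X . . . .
    . . . . . . X . . . .
    . . . . . . . . . . .
    . . . . . . . . . . .
    . . . . . . . . . . .
T1:
  2·area = 160  (B↔C swapped to make it positive)
  edge (2, 24)→(12, 4): d=(10,-20) inclusive
  edge (12, 4)→(12, 20): d=(0,16) inclusive
  edge (12, 20)→(2, 24): d=(-10,4) inclusive
    (5,3)@(11, 7): e=[10,16,134] → X
    (6,3)@(13, 7): e=[50,-16,126] → .
    (5,4)@(11, 9): e=[30,16,114] → X
    (6,4)@(13, 9): e=[70,-16,106] → .
    (4,5)@(9, 11): e=[10,48,102] → X
    (6,5)@(13, 11): e=[90,-16,86] → .
    (4,6)@(9, 13): e=[30,48,82] → X
    (6,6)@(13, 13): e=[110,-16,66] → .
    (3,7)@(7, 15): e=[10,80,70] → X
    (6,7)@(13, 15): e=[130,-16,46] → .
    (3,8)@(7, 17): e=[30,80,50] → X
    (6,8)@(13, 17): e=[150,-16,26] → .
  covered (20 px):
    . . . . . . . . . . .
    . . . . . . . . . . .
    . . . . . . . . . . .
    . . . . . X . . . . .
    . . . . . X . . . . .
    . . . . X X . . . . .
    . . . . X X . . . . .
    . . . X X X . . . . .
    . . . X X X . . . . .
    . . X X X X . . . . .
    . . X X X . . . . . .
    . X . . . . . . . . .
T2:
  2·area = 116  (B↔C swapped to make it positive)
  edge (7, 14)→(4, 4): d=(-3,-10) inclusive
  edge (4, 4)→(18, 12): d=(14,8) inclusive
  edge (18, 12)→(7, 14): d=(-11,2) inclusive
    (2,2)@(5, 5): e=[7,6,103] → X
    (3,2)@(7, 5): e=[27,-10,99] → .
    (2,3)@(5, 7): e=[1,34,81] → X
    (3,3)@(7, 7): e=[21,18,77] → X
    (4,3)@(9, 7): e=[41,2,73] → X
    (5,3)@(11, 7): e=[61,-14,69] → .
    (2,4)@(5, 9): e=[-5,62,59] → .
    (3,4)@(7, 9): e=[15,46,55] → X
    (5,4)@(11, 9): e=[55,14,47] → X
    (6,4)@(13, 9): e=[75,-2,43] → .
    (3,5)@(7, 11): e=[9,74,33] → X
    (6,5)@(13, 11): e=[69,26,21] → X
  covered (15 px):
    . . . . . . . . . . .
    . . . . . . . . . . .
    . . X . . . . . . . .
    . . X X X . . . . . .
    . . . X X X . . . . .
    . . . X X X X X . . .
    . . . X X X . . . . .
    . . . . . . . . . . .
    . . . . . . . . . . .
    . . . . . . . . . . .
    . . . . . . . . . . .
    . . . . . . . . . . .
T3:
  2·area = 142
  edge (9, 0)→(20, 6): d=(11,6) inclusive
  edge (20, 6)→(0, 8): d=(-20,2) inclusive
  edge (0, 8)→(9, 0): d=(9,-8) inclusive
    (4,0)@(9, 1): e=[11,122,9] → X
    (5,0)@(11, 1): e=[-1,118,25] → .
    (3,1)@(7, 3): e=[45,86,11] → X
    (5,1)@(11, 3): e=[21,78,43] → X
    (6,1)@(13, 3): e=[9,74,59] → X
    (7,1)@(15, 3): e=[-3,70,75] → .
    (2,2)@(5, 5): e=[79,50,13] → X
    (7,2)@(15, 5): e=[19,30,93] → X
    (8,2)@(17, 5): e=[7,26,109] → X
    (9,2)@(19, 5): e=[-5,22,125] → .
    (1,3)@(3, 7): e=[113,14,15] → X
    (5,3)@(11, 7): e=[65,-2,79] → .
  covered (16 px):
    . . . . X . . . . . .
    . . . X X X X . . . .
    . . X X X X X X X . .
    . X X X X . . . . . .
    . . . . . . . . . . .
    . . . . . . . . . . .
    . . . . . . . . . . .
    . . . . . . . . . . .
    . . . . . . . . . . .
    . . . . . . . . . . .
    . . . . . . . . . . .
    . . . . . . . . . . .
T4:
  2·area = 252  (B↔C swapped to make it positive)
  edge (2, 16)→(6, 1): d=(4,-15) inclusive
  edge (6, 1)→(18, 19): d=(12,18) inclusive
  edge (18, 19)→(2, 16): d=(-16,-3) inclusive
    (3,1)@(7, 3): e=[23,6,223] → X
    (4,1)@(9, 3): e=[53,-30,229] → .
    (2,2)@(5, 5): e=[1,66,185] → X
    (4,2)@(9, 5): e=[61,-6,197] → .
    (2,3)@(5, 7): e=[9,90,153] → X
    (4,3)@(9, 7): e=[69,18,165] → X
    (5,3)@(11, 7): e=[99,-18,171] → .
    (2,4)@(5, 9): e=[17,114,121] → X
    (5,4)@(11, 9): e=[107,6,139] → X
    (6,4)@(13, 9): e=[137,-30,145] → .
    (2,5)@(5, 11): e=[25,138,89] → X
    (6,5)@(13, 11): e=[145,-6,113] → .
  covered (31 px):
    . . . . . . . . . . .
    . . . X . . . . . . .
    . . X X . . . . . . .
    . . X X X . . . . . .
    . . X X X X . . . . .
    . . X X X X . . . . .
    . X X X X X X . . . .
    . X X X X X X X . . .
    . . . . X X X X . . .
    . . . . . . . . . . .
    . . . . . . . . . . .
    . . . . . . . . . . .

Result: [[2,2],[2,3],[3,3],[4,3],[3,4],[4,4],[5,4],[3,5],[4,5],[5,5],[6,5],[7,5],[3,6],[4,6],[5,6]]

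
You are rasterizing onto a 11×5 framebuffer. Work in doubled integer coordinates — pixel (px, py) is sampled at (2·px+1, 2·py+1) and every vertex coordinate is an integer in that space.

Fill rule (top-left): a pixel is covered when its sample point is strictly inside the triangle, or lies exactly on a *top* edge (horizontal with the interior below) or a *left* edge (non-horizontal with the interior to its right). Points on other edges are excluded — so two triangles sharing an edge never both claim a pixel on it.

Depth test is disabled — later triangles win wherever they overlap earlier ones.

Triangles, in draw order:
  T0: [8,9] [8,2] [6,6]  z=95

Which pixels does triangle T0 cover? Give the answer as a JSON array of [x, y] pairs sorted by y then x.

T0:
  2·area = 14  (B↔C swapped to make it positive)
  edge (8, 9)→(6, 6): d=(-2,-3) top-left  bias=+0
  edge (6, 6)→(8, 2): d=(2,-4) top-left  bias=+0
  edge (8, 2)→(8, 9): d=(0,7) right/bottom  bias=-1
    (3,2)@(7, 5): e=[5,2,7] → X
    (4,2)@(9, 5): e=[11,10,-7] → .
    (3,3)@(7, 7): e=[1,6,7] → X
    (4,3)@(9, 7): e=[7,14,-7] → .
    (3,4)@(7, 9): e=[-3,10,7] → .
  covered (2 px):
    . . . . . . . . . . .
    . . . . . . . . . . .
    . . . X . . . . . . .
    . . . X . . . . . . .
    . . . . . . . . . . .

Answer: [[3,2],[3,3]]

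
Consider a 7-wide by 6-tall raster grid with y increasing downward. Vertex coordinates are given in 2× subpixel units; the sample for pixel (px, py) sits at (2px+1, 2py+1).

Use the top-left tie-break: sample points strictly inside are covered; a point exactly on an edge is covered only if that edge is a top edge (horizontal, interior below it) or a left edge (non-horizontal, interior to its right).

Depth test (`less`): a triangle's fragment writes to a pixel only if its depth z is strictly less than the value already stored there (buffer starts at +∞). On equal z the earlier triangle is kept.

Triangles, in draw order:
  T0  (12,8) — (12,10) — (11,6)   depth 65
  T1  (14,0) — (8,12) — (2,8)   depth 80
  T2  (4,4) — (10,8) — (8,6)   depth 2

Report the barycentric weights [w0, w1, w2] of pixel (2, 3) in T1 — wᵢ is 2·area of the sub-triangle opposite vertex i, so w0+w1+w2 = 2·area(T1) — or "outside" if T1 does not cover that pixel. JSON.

T0:
  2·area = 2
  edge (12, 8)→(12, 10): d=(0,2) right/bottom  bias=-1
  edge (12, 10)→(11, 6): d=(-1,-4) top-left  bias=+0
  edge (11, 6)→(12, 8): d=(1,2) right/bottom  bias=-1
  covered (0 px):
    · · · · · · ·
    · · · · · · ·
    · · · · · · ·
    · · · · · · ·
    · · · · · · ·
    · · · · · · ·
T1:
  2·area = 96
  edge (14, 0)→(8, 12): d=(-6,12) right/bottom  bias=-1
  edge (8, 12)→(2, 8): d=(-6,-4) top-left  bias=+0
  edge (2, 8)→(14, 0): d=(12,-8) top-left  bias=+0
    (6,0)@(13, 1): e=[6,86,4] → #
    (5,1)@(11, 3): e=[18,66,12] → #
    (6,1)@(13, 3): e=[-6,74,28] → ·
    (3,2)@(7, 5): e=[54,38,4] → #
    (4,2)@(9, 5): e=[30,46,20] → #
    (6,2)@(13, 5): e=[-18,62,52] → ·
    (2,3)@(5, 7): e=[66,18,12] → #
    (5,3)@(11, 7): e=[-6,42,60] → ·
    (2,4)@(5, 9): e=[54,6,36] → #
    (5,4)@(11, 9): e=[-18,30,84] → ·
    (2,5)@(5, 11): e=[42,-6,60] → ·
    (3,5)@(7, 11): e=[18,2,76] → #
  covered (12 px):
    · · · · · · #
    · · · · · # ·
    · · · # # # ·
    · · # # # · ·
    · · # # # · ·
    · · · # · · ·
T2:
  2·area = 4  (B↔C swapped to make it positive)
  edge (4, 4)→(8, 6): d=(4,2) right/bottom  bias=-1
  edge (8, 6)→(10, 8): d=(2,2) right/bottom  bias=-1
  edge (10, 8)→(4, 4): d=(-6,-4) top-left  bias=+0
    (1,0)@(3, 1): e=[-10,0,14] → ·  [on edge]
    (2,1)@(5, 3): e=[-6,0,10] → ·  [on edge]
    (3,2)@(7, 5): e=[-2,0,6] → ·  [on edge]
    (4,3)@(9, 7): e=[2,0,2] → ·  [on edge]
    (5,4)@(11, 9): e=[6,0,-2] → ·  [on edge]
    (6,5)@(13, 11): e=[10,0,-6] → ·  [on edge]
  covered (0 px):
    · · · · · · ·
    · · · · · · ·
    · · · · · · ·
    · · · · · · ·
    · · · · · · ·
    · · · · · · ·

Final: [18,12,66]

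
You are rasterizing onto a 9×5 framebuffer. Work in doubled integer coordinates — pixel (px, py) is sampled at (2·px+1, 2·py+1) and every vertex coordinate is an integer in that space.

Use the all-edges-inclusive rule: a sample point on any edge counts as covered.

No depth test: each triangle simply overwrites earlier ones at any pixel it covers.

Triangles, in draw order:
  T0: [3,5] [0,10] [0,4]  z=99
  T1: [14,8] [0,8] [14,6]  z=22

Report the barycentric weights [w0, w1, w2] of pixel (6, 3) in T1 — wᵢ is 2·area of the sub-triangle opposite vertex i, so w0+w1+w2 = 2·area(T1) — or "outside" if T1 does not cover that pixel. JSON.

T0:
  2·area = 18
  edge (3, 5)→(0, 10): d=(-3,5) inclusive
  edge (0, 10)→(0, 4): d=(0,-6) inclusive
  edge (0, 4)→(3, 5): d=(3,1) inclusive
    (0,2)@(1, 5): e=[10,6,2] → █
    (1,2)@(3, 5): e=[0,18,0] → █  [on edge]
    (2,2)@(5, 5): e=[-10,30,-2] → ·
    (0,3)@(1, 7): e=[4,6,8] → █
    (1,3)@(3, 7): e=[-6,18,6] → ·
    (4,3)@(9, 7): e=[-36,54,0] → ·  [on edge]
    (0,4)@(1, 9): e=[-2,6,14] → ·
    (7,4)@(15, 9): e=[-72,90,0] → ·  [on edge]
  covered (3 px):
    · · · · · · · · ·
    · · · · · · · · ·
    █ █ · · · · · · ·
    █ · · · · · · · ·
    · · · · · · · · ·
T1:
  2·area = 28
  edge (14, 8)→(0, 8): d=(-14,0) inclusive
  edge (0, 8)→(14, 6): d=(14,-2) inclusive
  edge (14, 6)→(14, 8): d=(0,2) inclusive
    (3,3)@(7, 7): e=[14,0,14] → █  [on edge]
    (4,3)@(9, 7): e=[14,4,10] → █
    (5,3)@(11, 7): e=[14,8,6] → █
    (6,3)@(13, 7): e=[14,12,2] → █
    (7,3)@(15, 7): e=[14,16,-2] → ·
    (3,4)@(7, 9): e=[-14,28,14] → ·
    (4,4)@(9, 9): e=[-14,32,10] → ·
    (5,4)@(11, 9): e=[-14,36,6] → ·
    (6,4)@(13, 9): e=[-14,40,2] → ·
  covered (4 px):
    · · · · · · · · ·
    · · · · · · · · ·
    · · · · · · · · ·
    · · · █ █ █ █ · ·
    · · · · · · · · ·

Result: [12,2,14]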